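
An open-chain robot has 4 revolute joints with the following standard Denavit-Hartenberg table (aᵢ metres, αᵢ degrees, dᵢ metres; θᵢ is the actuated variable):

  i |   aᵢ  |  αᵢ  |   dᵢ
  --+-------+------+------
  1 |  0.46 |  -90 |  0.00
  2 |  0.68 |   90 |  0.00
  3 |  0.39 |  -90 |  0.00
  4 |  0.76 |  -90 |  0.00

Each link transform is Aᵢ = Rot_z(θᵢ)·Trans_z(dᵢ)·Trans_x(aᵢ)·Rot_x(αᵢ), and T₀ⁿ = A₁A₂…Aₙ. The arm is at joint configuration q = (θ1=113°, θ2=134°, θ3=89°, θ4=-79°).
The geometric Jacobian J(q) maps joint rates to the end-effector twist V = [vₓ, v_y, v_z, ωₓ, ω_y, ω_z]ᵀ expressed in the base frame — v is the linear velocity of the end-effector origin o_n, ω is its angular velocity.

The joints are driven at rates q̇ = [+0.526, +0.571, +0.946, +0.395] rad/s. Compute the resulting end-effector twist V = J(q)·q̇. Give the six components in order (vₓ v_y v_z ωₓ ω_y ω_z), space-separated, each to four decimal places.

o_n = [-0.6947, 0.2676, -1.0141]
J₁: ẑ×o_n = [-0.2676, -0.6947, 0.0000], ω = ẑ
J2: z=[-0.9205, -0.3907, 0.0000] o=[-0.1797, 0.4234, 0.0000] → [0.3962, -0.9335, -0.0578, -0.9205, -0.3907, 0.0000]
J3: z=[-0.2811, 0.6622, -0.6947] o=[0.0048, -0.0114, -0.4892] → [-0.1538, 0.3384, 0.3848, -0.2811, 0.6622, -0.6947]
J4: z=[-0.2874, 0.6325, 0.7192] o=[-0.3523, -0.1681, -0.4940] → [-0.6423, -0.3958, 0.0914, -0.2874, 0.6325, 0.7192]
V = J·q̇ = [-0.3137, -0.7347, 0.3671, -0.9050, 0.6531, 0.1529]

-0.3137 -0.7347 0.3671 -0.9050 0.6531 0.1529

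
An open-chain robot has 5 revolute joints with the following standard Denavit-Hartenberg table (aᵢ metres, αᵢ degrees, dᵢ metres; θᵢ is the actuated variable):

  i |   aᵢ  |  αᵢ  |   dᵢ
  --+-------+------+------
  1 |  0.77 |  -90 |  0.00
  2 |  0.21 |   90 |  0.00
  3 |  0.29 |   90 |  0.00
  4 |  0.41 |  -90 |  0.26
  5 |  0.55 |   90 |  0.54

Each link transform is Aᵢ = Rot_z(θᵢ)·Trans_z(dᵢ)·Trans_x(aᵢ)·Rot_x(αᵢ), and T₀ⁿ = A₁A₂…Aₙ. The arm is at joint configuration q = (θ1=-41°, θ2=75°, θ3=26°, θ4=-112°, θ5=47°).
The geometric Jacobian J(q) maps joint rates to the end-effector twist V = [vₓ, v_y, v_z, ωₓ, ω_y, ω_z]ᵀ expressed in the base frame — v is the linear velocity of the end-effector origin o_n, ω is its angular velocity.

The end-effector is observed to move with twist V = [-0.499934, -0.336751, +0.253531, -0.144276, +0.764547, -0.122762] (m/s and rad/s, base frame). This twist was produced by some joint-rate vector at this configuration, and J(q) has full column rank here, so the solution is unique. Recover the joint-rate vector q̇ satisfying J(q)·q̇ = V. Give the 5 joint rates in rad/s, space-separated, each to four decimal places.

o_n = [0.2457, 0.2442, -0.8145]
J₁: ẑ×o_n = [-0.2442, 0.2457, 0.0000], ω = ẑ
J2: z=[0.6561, 0.7547, 0.0000] o=[0.5811, -0.5052, 0.0000] → [-0.6147, 0.5343, 0.7448, 0.6561, 0.7547, 0.0000]
J3: z=[0.7290, -0.6337, 0.2588] o=[0.6221, -0.5408, -0.2028] → [0.1844, 0.3485, 0.3338, 0.7290, -0.6337, 0.2588]
J4: z=[-0.5040, -0.7528, -0.4234] o=[0.7565, -0.4891, -0.4546] → [0.5814, 0.0349, -0.7541, -0.5040, -0.7528, -0.4234]
J5: z=[0.1564, 0.4026, -0.9019] o=[0.2772, -0.4713, -0.5298] → [0.5307, 0.0729, 0.1245, 0.1564, 0.4026, -0.9019]
q̇ = J⁺·V = [-0.4370, 0.0310, -0.5960, -0.6080, -0.2340]

-0.4370 0.0310 -0.5960 -0.6080 -0.2340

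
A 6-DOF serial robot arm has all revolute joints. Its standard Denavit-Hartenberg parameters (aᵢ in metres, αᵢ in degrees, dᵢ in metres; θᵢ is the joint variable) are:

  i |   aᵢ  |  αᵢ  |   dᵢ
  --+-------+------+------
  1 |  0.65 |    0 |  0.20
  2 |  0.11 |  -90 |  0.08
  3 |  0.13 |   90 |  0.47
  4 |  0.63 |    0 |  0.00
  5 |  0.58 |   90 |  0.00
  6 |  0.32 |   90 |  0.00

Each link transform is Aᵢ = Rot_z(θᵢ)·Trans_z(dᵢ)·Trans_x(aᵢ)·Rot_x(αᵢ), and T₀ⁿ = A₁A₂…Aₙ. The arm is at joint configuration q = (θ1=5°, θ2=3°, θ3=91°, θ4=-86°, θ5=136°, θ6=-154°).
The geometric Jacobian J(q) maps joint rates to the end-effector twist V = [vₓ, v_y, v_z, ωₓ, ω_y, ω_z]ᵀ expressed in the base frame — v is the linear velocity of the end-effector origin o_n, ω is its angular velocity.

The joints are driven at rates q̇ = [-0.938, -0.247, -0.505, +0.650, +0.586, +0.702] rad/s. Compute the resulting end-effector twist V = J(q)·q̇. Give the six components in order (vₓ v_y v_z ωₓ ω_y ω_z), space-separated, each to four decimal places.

0.0536 -0.2239 -0.2654 1.3476 -0.7762 -1.7443

o_n = [0.6022, 0.1164, -0.0794]
J₁: ẑ×o_n = [-0.1164, 0.6022, 0.0000], ω = ẑ
J2: z=[0.0000, 0.0000, 1.0000] o=[0.6475, 0.0567, 0.2000] → [-0.0598, -0.0453, 0.0000, 0.0000, 0.0000, 1.0000]
J3: z=[-0.1392, 0.9903, 0.0000] o=[0.7565, 0.0720, 0.2800] → [-0.3559, -0.0500, 0.1466, -0.1392, 0.9903, 0.0000]
J4: z=[0.9901, 0.1392, -0.0175] o=[0.6888, 0.5371, 0.1500] → [-0.0393, 0.2286, -0.4044, 0.9901, 0.1392, -0.0175]
J5: z=[0.9901, 0.1392, -0.0175] o=[0.7755, -0.0854, 0.1061] → [-0.0223, 0.1867, 0.2239, 0.9901, 0.1392, -0.0175]
J6: z=[0.0762, -0.6384, -0.7659] o=[0.7072, 0.3537, -0.2667] → [-0.3013, 0.0662, -0.0851, 0.0762, -0.6384, -0.7659]
V = J·q̇ = [0.0536, -0.2239, -0.2654, 1.3476, -0.7762, -1.7443]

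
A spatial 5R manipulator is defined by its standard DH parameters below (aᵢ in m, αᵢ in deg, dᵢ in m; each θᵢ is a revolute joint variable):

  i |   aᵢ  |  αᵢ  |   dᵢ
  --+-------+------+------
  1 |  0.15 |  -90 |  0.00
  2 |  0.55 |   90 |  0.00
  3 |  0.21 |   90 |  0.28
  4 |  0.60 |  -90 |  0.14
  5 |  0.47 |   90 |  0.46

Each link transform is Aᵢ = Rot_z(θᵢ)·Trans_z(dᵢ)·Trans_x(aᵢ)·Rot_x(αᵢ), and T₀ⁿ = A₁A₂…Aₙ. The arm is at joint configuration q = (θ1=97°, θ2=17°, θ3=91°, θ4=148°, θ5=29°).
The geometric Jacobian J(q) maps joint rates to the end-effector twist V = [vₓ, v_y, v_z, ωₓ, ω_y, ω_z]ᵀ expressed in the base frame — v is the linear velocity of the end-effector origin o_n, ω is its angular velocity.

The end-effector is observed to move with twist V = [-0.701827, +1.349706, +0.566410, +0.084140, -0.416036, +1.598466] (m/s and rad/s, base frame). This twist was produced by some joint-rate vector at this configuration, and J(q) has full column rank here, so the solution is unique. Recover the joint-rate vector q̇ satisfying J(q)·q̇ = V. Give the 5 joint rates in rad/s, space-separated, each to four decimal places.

0.6820 -0.0640 0.6840 -0.6720 -0.0810

o_n = [0.7968, 0.8346, 0.2674]
J₁: ẑ×o_n = [-0.8346, 0.7968, 0.0000], ω = ẑ
J2: z=[-0.9925, -0.1219, 0.0000] o=[-0.0183, 0.1489, 0.0000] → [-0.0326, 0.2654, -0.5813, -0.9925, -0.1219, 0.0000]
J3: z=[-0.0356, 0.2902, 0.9563] o=[-0.0824, 0.6709, -0.1608] → [-0.0323, 0.8560, -0.2610, -0.0356, 0.2902, 0.9563]
J4: z=[-0.1338, 0.9469, -0.2923] o=[-0.3003, 0.7231, 0.1080] → [0.1835, -0.2994, -1.0538, -0.1338, 0.9469, -0.2923]
J5: z=[0.5550, -0.1727, -0.8137] o=[0.1735, 1.0184, 0.3686] → [-0.1321, -0.4510, 0.0057, 0.5550, -0.1727, -0.8137]
q̇ = J⁺·V = [0.6820, -0.0640, 0.6840, -0.6720, -0.0810]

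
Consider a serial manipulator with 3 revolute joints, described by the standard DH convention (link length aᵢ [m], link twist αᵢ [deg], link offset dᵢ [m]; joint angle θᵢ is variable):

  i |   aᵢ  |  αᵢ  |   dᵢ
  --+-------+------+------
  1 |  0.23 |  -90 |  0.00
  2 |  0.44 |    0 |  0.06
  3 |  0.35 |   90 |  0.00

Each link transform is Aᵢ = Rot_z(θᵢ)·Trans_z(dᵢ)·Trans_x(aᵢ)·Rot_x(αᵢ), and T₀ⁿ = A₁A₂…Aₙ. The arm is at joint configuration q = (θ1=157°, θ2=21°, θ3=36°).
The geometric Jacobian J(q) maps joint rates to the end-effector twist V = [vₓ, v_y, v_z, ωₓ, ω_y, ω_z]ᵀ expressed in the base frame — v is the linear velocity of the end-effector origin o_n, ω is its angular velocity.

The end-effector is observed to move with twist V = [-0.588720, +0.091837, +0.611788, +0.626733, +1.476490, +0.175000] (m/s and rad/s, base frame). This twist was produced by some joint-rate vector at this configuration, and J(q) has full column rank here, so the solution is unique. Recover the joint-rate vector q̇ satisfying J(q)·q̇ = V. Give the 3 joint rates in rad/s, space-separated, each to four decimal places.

0.1750 -0.7450 -0.8590

o_n = [-0.7888, 0.2696, -0.4512]
J₁: ẑ×o_n = [-0.2696, -0.7888, 0.0000], ω = ẑ
J2: z=[-0.3907, -0.9205, 0.0000] o=[-0.2117, 0.0899, 0.0000] → [0.4153, -0.1763, -0.6014, -0.3907, -0.9205, 0.0000]
J3: z=[-0.3907, -0.9205, 0.0000] o=[-0.6133, 0.1951, -0.1577] → [0.2702, -0.1147, -0.1906, -0.3907, -0.9205, 0.0000]
q̇ = J⁺·V = [0.1750, -0.7450, -0.8590]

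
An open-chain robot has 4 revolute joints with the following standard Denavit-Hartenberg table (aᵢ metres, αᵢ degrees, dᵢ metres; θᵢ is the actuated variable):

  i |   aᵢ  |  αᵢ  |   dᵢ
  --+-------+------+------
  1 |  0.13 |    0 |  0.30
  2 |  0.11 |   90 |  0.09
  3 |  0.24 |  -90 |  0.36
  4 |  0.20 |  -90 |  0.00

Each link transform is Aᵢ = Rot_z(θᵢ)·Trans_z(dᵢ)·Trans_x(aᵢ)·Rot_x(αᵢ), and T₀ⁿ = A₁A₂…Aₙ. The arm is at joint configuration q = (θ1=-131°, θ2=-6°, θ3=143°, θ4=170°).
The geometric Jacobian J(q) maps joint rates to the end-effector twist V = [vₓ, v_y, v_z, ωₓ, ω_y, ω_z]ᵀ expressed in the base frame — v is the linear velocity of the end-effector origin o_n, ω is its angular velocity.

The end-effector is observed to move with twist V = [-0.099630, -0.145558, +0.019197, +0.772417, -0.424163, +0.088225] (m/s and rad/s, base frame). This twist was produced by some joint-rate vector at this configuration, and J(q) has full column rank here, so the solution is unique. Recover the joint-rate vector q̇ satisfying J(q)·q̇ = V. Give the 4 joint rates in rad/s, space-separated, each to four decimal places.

0.7300 -0.2760 -0.8370 0.4580

o_n = [-0.3624, 0.0882, 0.4159]
J₁: ẑ×o_n = [-0.0882, -0.3624, 0.0000], ω = ẑ
J2: z=[0.0000, 0.0000, 1.0000] o=[-0.0853, -0.0981, 0.3000] → [-0.1863, -0.2771, 0.0000, 0.0000, 0.0000, 1.0000]
J3: z=[-0.6820, 0.7314, 0.0000] o=[-0.1657, -0.1731, 0.3900] → [0.0189, 0.0177, -0.0344, -0.6820, 0.7314, 0.0000]
J4: z=[0.4401, 0.4104, -0.7986] o=[-0.2711, 0.2209, 0.5344] → [-0.1546, 0.1251, -0.0209, 0.4401, 0.4104, -0.7986]
q̇ = J⁺·V = [0.7300, -0.2760, -0.8370, 0.4580]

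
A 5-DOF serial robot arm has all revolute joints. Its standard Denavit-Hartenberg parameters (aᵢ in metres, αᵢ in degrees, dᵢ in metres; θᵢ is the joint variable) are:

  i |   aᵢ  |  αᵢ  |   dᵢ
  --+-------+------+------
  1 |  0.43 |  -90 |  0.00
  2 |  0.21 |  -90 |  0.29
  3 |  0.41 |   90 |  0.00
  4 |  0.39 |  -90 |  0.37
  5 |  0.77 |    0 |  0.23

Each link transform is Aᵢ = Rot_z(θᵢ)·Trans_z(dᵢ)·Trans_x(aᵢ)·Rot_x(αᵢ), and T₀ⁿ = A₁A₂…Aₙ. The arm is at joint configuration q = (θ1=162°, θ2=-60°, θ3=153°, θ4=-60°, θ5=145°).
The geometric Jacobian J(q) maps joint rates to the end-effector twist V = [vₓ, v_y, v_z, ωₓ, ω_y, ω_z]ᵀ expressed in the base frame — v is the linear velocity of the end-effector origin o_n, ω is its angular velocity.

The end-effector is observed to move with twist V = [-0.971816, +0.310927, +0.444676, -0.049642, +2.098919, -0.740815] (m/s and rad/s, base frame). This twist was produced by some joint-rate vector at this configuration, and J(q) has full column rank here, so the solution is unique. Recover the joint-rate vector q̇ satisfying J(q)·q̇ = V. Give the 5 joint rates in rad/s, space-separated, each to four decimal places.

o_n = [-0.5934, 0.0541, -0.3852]
J₁: ẑ×o_n = [-0.0541, -0.5934, 0.0000], ω = ẑ
J2: z=[-0.3090, -0.9511, 0.0000] o=[-0.4090, 0.1329, 0.0000] → [0.3664, -0.1190, -0.1511, -0.3090, -0.9511, 0.0000]
J3: z=[-0.8236, 0.2676, -0.5000] o=[-0.5984, -0.1105, 0.1819] → [-0.0695, -0.4696, -0.1369, -0.8236, 0.2676, -0.5000]
J4: z=[0.0595, 0.9175, 0.3932] o=[-0.3672, 0.0101, -0.1345] → [-0.2474, -0.0740, 0.2102, 0.0595, 0.9175, 0.3932]
J5: z=[0.0766, 0.3885, -0.9183] o=[0.0430, 0.3166, 0.0294] → [-0.4021, 0.6162, 0.2271, 0.0766, 0.3885, -0.9183]
q̇ = J⁺·V = [0.1630, -0.9400, 0.5580, 0.7300, 0.9930]

0.1630 -0.9400 0.5580 0.7300 0.9930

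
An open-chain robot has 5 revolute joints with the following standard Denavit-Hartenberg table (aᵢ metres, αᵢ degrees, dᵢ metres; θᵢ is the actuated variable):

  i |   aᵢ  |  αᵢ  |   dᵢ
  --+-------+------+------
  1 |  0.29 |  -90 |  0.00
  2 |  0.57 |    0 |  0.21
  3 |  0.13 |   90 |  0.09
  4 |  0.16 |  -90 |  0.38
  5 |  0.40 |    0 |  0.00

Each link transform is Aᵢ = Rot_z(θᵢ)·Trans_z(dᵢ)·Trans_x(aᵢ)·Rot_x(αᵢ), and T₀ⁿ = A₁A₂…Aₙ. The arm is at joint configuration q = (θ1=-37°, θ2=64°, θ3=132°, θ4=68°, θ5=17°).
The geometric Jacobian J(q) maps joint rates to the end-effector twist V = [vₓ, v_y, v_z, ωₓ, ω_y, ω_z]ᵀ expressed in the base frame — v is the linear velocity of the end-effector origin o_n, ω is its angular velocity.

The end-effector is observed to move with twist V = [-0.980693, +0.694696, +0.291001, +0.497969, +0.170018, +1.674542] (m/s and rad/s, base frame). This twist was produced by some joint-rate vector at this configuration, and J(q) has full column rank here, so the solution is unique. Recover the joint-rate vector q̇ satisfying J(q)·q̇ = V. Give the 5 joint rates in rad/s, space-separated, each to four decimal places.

0.9270 0.0340 0.3700 -0.8000 0.0840

o_n = [0.6007, 0.5528, -0.6733]
J₁: ẑ×o_n = [-0.5528, 0.6007, 0.0000], ω = ẑ
J2: z=[0.6018, 0.7986, 0.0000] o=[0.2316, -0.1745, 0.0000] → [-0.5377, 0.4052, 0.1430, 0.6018, 0.7986, 0.0000]
J3: z=[0.6018, 0.7986, 0.0000] o=[0.5575, -0.1572, -0.5123] → [-0.1286, 0.0969, 0.3928, 0.6018, 0.7986, 0.0000]
J4: z=[-0.2201, 0.1659, -0.9613] o=[0.5119, -0.0101, -0.4765] → [0.5085, -0.1287, -0.1387, -0.2201, 0.1659, -0.9613]
J5: z=[0.9372, -0.2372, -0.2556] o=[0.4715, 0.2061, -0.8252] → [0.0526, -0.1754, 0.3556, 0.9372, -0.2372, -0.2556]
q̇ = J⁺·V = [0.9270, 0.0340, 0.3700, -0.8000, 0.0840]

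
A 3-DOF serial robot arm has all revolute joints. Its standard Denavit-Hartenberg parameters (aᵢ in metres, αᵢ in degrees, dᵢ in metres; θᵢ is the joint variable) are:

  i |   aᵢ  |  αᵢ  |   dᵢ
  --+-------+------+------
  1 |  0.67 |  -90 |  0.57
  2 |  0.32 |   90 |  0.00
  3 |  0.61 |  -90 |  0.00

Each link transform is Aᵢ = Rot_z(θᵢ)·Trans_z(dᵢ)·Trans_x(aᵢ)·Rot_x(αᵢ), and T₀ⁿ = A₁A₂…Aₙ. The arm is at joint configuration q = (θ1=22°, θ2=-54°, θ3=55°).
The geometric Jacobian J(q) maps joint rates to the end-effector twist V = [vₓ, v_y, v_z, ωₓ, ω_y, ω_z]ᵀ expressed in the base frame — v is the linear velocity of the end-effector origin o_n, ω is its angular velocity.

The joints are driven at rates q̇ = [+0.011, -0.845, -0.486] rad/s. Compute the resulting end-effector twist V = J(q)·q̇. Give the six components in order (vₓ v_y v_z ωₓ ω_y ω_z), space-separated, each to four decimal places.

o_n = [0.7991, 0.8618, 1.1119]
J₁: ẑ×o_n = [-0.8618, 0.7991, 0.0000], ω = ẑ
J2: z=[-0.3746, 0.9272, 0.0000] o=[0.6212, 0.2510, 0.5700] → [0.5025, 0.2030, -0.3937, -0.3746, 0.9272, 0.0000]
J3: z=[-0.7501, -0.3031, 0.5878] o=[0.7956, 0.3214, 0.8289] → [-0.4034, 0.2144, -0.4043, -0.7501, -0.3031, 0.5878]
V = J·q̇ = [-0.2380, -0.2669, 0.5292, 0.6811, -0.6362, -0.2747]

-0.2380 -0.2669 0.5292 0.6811 -0.6362 -0.2747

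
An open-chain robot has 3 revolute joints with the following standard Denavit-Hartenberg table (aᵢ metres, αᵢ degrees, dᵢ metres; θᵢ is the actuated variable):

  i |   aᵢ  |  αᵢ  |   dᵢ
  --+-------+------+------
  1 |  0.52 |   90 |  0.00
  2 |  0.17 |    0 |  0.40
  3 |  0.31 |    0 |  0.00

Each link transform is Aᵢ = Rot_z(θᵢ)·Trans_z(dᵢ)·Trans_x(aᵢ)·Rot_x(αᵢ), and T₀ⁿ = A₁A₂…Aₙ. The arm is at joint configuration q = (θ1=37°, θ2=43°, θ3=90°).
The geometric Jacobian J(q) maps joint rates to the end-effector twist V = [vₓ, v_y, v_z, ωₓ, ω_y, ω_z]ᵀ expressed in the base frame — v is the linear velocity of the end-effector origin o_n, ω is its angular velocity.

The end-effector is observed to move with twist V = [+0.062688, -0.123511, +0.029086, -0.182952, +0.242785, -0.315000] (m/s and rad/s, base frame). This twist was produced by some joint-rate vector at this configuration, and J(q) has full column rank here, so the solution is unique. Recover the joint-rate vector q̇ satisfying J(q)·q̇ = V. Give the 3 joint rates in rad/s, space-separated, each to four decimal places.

o_n = [0.5865, -0.0589, 0.3427]
J₁: ẑ×o_n = [0.0589, 0.5865, -0.0000], ω = ẑ
J2: z=[0.6018, -0.7986, 0.0000] o=[0.4153, 0.3129, 0.0000] → [-0.2737, -0.2062, -0.0871, 0.6018, -0.7986, 0.0000]
J3: z=[0.6018, -0.7986, 0.0000] o=[0.7553, 0.0683, 0.1159] → [-0.1811, -0.1364, -0.2114, 0.6018, -0.7986, 0.0000]
q̇ = J⁺·V = [-0.3150, -0.2830, -0.0210]

-0.3150 -0.2830 -0.0210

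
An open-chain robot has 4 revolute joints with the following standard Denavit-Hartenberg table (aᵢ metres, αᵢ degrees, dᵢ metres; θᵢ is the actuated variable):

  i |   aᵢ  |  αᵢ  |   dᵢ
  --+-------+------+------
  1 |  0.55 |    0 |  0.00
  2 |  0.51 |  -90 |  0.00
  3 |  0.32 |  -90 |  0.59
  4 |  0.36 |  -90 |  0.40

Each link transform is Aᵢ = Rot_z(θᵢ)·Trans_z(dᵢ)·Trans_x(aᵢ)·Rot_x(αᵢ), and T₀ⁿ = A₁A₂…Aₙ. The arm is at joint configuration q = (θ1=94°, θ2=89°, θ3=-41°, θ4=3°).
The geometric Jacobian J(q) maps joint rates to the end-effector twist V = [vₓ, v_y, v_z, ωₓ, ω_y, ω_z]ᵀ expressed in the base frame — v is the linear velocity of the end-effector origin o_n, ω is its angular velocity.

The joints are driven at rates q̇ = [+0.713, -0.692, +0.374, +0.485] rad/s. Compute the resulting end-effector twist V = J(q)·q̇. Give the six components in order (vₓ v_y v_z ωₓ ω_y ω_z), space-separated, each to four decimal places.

-0.4338 0.1180 -0.2959 -0.2982 -0.3901 -0.3450

o_n = [-1.2920, -0.0890, 0.1439]
J₁: ẑ×o_n = [0.0890, -1.2920, 0.0000], ω = ẑ
J2: z=[0.0000, 0.0000, 1.0000] o=[-0.0384, 0.5487, 0.0000] → [0.6376, -1.2536, 0.0000, 0.0000, 0.0000, 1.0000]
J3: z=[0.0523, -0.9986, 0.0000] o=[-0.5477, 0.5220, 0.0000] → [-0.1437, -0.0075, -0.7753, 0.0523, -0.9986, 0.0000]
J4: z=[-0.6552, -0.0343, -0.7547] o=[-0.7580, -0.0799, 0.2099] → [-0.0046, 0.3598, -0.0124, -0.6552, -0.0343, -0.7547]
V = J·q̇ = [-0.4338, 0.1180, -0.2959, -0.2982, -0.3901, -0.3450]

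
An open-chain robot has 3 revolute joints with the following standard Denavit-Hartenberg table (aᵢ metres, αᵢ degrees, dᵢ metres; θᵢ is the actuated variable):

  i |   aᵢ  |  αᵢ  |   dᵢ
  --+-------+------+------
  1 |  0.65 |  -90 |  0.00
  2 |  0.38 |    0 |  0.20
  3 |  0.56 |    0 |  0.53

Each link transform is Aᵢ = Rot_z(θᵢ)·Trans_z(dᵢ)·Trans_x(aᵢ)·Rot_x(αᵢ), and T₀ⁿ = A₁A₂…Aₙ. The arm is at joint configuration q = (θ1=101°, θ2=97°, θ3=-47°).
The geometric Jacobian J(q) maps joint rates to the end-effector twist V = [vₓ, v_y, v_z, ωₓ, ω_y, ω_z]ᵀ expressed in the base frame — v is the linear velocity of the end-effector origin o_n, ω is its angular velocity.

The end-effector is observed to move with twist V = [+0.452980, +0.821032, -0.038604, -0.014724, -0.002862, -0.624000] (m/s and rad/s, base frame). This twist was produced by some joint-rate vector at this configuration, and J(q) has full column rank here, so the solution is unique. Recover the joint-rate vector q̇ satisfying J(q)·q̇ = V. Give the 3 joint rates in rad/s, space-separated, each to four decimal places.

-0.6240 -0.7170 0.7320

o_n = [-0.9005, 0.8067, -0.8062]
J₁: ẑ×o_n = [-0.8067, -0.9005, 0.0000], ω = ẑ
J2: z=[-0.9816, -0.1908, 0.0000] o=[-0.1240, 0.6381, 0.0000] → [0.1538, -0.7913, -0.3137, -0.9816, -0.1908, 0.0000]
J3: z=[-0.9816, -0.1908, 0.0000] o=[-0.3115, 0.5544, -0.3772] → [0.0819, -0.4211, -0.3600, -0.9816, -0.1908, 0.0000]
q̇ = J⁺·V = [-0.6240, -0.7170, 0.7320]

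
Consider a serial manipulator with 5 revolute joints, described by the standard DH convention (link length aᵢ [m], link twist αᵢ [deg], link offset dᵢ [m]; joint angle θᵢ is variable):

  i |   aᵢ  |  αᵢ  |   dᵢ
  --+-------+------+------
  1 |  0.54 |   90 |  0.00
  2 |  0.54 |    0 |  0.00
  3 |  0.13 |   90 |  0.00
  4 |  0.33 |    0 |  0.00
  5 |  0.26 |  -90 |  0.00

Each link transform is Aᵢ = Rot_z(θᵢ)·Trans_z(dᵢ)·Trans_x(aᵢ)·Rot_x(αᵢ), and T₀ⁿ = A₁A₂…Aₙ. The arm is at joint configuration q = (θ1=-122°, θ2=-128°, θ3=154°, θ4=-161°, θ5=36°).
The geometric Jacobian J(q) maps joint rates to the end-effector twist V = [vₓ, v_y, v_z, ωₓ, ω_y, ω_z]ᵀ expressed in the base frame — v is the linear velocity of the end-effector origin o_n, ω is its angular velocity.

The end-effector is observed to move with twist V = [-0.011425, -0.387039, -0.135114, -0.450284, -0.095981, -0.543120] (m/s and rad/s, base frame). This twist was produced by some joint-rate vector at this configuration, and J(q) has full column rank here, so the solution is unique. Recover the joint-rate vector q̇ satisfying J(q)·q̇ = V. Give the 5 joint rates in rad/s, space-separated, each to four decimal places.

o_n = [0.3195, -0.0934, -0.5707]
J₁: ẑ×o_n = [0.0934, 0.3195, -0.0000], ω = ẑ
J2: z=[-0.8480, 0.5299, 0.0000] o=[-0.2862, -0.4579, 0.0000] → [-0.3024, -0.4840, -0.6301, -0.8480, 0.5299, 0.0000]
J3: z=[-0.8480, 0.5299, 0.0000] o=[-0.1100, -0.1760, -0.4255] → [-0.0769, -0.1231, -0.2976, -0.8480, 0.5299, 0.0000]
J4: z=[-0.2323, -0.3718, -0.8988] o=[-0.1719, -0.2751, -0.3685] → [0.2385, -0.4886, 0.1405, -0.2323, -0.3718, -0.8988]
J5: z=[-0.2323, -0.3718, -0.8988] o=[0.0678, -0.0942, -0.5053] → [0.0250, -0.2414, 0.0934, -0.2323, -0.3718, -0.8988]
q̇ = J⁺·V = [0.1130, 0.3590, -0.0280, 0.3100, 0.4200]

0.1130 0.3590 -0.0280 0.3100 0.4200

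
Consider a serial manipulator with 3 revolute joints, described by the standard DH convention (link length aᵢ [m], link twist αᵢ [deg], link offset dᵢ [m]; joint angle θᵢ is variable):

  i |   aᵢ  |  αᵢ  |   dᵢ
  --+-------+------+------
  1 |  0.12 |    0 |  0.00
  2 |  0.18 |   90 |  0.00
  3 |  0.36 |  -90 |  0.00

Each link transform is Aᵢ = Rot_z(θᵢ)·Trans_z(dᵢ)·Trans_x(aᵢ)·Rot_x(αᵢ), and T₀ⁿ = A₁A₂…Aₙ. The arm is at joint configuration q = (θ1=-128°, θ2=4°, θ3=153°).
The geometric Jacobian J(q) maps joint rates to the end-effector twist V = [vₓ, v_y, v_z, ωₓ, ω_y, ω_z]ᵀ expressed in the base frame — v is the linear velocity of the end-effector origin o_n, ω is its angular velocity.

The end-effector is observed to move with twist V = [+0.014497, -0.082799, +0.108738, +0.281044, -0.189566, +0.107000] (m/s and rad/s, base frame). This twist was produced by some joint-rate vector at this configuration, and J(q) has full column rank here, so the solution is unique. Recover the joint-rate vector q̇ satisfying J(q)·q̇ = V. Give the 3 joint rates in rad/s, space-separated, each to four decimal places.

o_n = [0.0048, 0.0221, 0.1634]
J₁: ẑ×o_n = [-0.0221, 0.0048, 0.0000], ω = ẑ
J2: z=[0.0000, 0.0000, 1.0000] o=[-0.0739, -0.0946, 0.0000] → [-0.1167, 0.0787, 0.0000, 0.0000, 0.0000, 1.0000]
J3: z=[-0.8290, 0.5592, 0.0000] o=[-0.1745, -0.2438, 0.0000] → [0.0914, 0.1355, -0.3208, -0.8290, 0.5592, 0.0000]
q̇ = J⁺·V = [0.6130, -0.5060, -0.3390]

0.6130 -0.5060 -0.3390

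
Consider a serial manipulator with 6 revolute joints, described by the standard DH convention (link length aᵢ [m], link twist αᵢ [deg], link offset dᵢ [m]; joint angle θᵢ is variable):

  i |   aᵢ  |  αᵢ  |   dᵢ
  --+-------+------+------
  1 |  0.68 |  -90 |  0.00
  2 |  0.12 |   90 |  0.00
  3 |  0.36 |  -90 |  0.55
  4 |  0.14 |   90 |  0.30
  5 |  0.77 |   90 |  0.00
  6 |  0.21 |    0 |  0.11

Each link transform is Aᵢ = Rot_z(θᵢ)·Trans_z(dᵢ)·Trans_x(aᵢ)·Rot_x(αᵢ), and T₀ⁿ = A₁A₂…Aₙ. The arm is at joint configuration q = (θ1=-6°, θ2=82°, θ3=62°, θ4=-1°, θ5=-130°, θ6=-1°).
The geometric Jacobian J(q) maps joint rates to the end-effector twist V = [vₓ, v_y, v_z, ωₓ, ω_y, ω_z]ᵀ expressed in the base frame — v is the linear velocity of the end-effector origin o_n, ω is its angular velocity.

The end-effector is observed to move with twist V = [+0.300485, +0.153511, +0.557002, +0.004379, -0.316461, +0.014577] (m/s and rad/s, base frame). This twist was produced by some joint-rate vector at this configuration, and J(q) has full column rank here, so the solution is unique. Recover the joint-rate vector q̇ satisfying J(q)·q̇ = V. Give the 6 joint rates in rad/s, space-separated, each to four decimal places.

o_n = [1.2152, -0.4971, -0.2769]
J₁: ẑ×o_n = [0.4971, 1.2152, -0.0000], ω = ẑ
J2: z=[0.1045, 0.9945, 0.0000] o=[0.6763, -0.0711, 0.0000] → [-0.2754, 0.0289, -0.5805, 0.1045, 0.9945, 0.0000]
J3: z=[0.9848, -0.1035, 0.1392] o=[0.6929, -0.0728, -0.1188] → [0.0754, 0.2284, -0.3638, 0.9848, -0.1035, 0.1392]
J4: z=[-0.0731, 0.4797, 0.8744] o=[1.2912, 0.1839, -0.2097] → [0.5632, -0.0713, 0.0863, -0.0731, 0.4797, 0.8744]
J5: z=[0.9819, -0.1187, 0.1473] o=[1.2936, 0.4495, -0.0121] → [0.1708, 0.2485, -0.9389, 0.9819, -0.1187, 0.1473]
J6: z=[-0.1806, -0.3576, 0.9162] o=[1.2504, -0.2637, -0.2990] → [0.2060, -0.0283, 0.0296, -0.1806, -0.3576, 0.9162]
q̇ = J⁺·V = [0.1520, -0.6280, 0.3310, 0.3060, -0.3190, -0.4410]

0.1520 -0.6280 0.3310 0.3060 -0.3190 -0.4410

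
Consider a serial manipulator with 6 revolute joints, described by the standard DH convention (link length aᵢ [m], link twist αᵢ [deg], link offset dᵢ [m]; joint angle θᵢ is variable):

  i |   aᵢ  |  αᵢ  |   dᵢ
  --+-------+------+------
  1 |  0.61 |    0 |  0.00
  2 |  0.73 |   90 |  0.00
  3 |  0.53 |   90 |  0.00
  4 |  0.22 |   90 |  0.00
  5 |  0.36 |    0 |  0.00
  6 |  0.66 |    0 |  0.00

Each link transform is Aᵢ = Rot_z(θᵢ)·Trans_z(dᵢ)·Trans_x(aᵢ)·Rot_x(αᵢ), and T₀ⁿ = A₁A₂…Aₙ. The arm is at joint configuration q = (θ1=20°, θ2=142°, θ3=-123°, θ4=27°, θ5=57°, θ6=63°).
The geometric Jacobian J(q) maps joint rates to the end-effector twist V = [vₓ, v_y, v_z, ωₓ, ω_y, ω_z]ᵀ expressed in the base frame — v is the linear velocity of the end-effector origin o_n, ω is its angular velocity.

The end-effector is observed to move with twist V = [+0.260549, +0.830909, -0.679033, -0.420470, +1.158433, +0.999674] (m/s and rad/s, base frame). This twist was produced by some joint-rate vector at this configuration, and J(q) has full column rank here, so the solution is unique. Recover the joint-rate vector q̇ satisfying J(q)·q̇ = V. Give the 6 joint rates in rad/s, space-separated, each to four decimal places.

0.7680 0.4050 0.4470 -0.7300 -0.1030 -0.4860

o_n = [0.9020, 0.1429, -0.0331]
J₁: ẑ×o_n = [-0.1429, 0.9020, 0.0000], ω = ẑ
J2: z=[0.0000, 0.0000, 1.0000] o=[0.5732, 0.2086, 0.0000] → [0.0657, 0.3288, -0.0000, 0.0000, 0.0000, 1.0000]
J3: z=[0.3090, 0.9511, 0.0000] o=[-0.1211, 0.4342, 0.0000] → [-0.0315, 0.0102, -1.0630, 0.3090, 0.9511, 0.0000]
J4: z=[0.7976, -0.2592, 0.5446] o=[0.1535, 0.3450, -0.4445] → [0.0035, 0.0795, 0.0328, 0.7976, -0.2592, 0.5446]
J5: z=[-0.0402, -0.9238, -0.3807] o=[0.2859, 0.4070, -0.6089] → [-0.6325, -0.2115, 0.5798, -0.0402, -0.9238, -0.3807]
J6: z=[-0.0402, -0.9238, -0.3807] o=[0.6447, 0.3840, -0.5910] → [-0.6072, -0.0756, 0.2474, -0.0402, -0.9238, -0.3807]
q̇ = J⁺·V = [0.7680, 0.4050, 0.4470, -0.7300, -0.1030, -0.4860]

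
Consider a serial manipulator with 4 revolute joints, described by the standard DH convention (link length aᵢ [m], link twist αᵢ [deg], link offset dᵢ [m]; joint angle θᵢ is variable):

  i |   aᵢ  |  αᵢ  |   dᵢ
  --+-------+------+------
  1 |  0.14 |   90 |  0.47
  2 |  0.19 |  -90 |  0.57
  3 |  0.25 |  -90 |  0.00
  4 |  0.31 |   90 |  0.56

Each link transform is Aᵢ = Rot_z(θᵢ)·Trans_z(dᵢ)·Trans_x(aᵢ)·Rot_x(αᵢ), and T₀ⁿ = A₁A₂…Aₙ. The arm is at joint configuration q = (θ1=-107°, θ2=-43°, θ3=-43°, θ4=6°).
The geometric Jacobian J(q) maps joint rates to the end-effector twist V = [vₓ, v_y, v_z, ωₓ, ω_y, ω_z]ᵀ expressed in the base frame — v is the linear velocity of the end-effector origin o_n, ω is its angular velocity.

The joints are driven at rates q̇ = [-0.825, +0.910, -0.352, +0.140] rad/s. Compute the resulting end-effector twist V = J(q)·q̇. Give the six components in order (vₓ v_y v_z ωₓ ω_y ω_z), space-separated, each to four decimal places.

o_n = [-0.7616, -0.6401, -0.2222]
J₁: ẑ×o_n = [0.6401, -0.7616, 0.0000], ω = ẑ
J2: z=[-0.9563, 0.2924, 0.0000] o=[-0.0409, -0.1339, 0.4700] → [-0.2024, -0.6620, 0.6948, -0.9563, 0.2924, 0.0000]
J3: z=[-0.1994, -0.6522, 0.7314] o=[-0.6267, -0.1001, 0.3404] → [0.7619, -0.2109, 0.0196, -0.1994, -0.6522, 0.7314]
J4: z=[0.5536, -0.6908, -0.4651] o=[-0.8288, -0.1781, 0.2157] → [0.0877, 0.2112, -0.2093, 0.5536, -0.6908, -0.4651]
V = J·q̇ = [-0.9681, 0.1298, 0.5961, -0.7226, 0.3989, -1.1476]

-0.9681 0.1298 0.5961 -0.7226 0.3989 -1.1476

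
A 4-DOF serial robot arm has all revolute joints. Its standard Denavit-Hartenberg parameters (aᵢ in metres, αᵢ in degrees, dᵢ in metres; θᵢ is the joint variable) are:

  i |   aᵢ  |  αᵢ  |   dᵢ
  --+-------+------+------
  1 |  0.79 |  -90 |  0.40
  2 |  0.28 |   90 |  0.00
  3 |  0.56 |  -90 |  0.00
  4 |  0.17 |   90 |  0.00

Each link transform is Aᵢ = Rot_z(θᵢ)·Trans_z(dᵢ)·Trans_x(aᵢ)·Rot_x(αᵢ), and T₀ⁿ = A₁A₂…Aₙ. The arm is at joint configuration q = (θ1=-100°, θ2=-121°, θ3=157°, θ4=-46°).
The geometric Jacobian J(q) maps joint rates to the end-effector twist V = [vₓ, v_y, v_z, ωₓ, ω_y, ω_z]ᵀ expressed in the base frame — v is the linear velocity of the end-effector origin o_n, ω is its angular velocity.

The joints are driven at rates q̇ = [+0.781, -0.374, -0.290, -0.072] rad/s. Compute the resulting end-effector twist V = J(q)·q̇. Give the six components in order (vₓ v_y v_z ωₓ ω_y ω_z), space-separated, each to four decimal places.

0.8598 -0.0256 0.0955 -0.3437 -0.1771 0.9545

o_n = [0.1112, -0.8954, 0.0420]
J₁: ẑ×o_n = [0.8954, 0.1112, -0.0000], ω = ẑ
J2: z=[0.9848, -0.1736, 0.0000] o=[-0.1372, -0.7780, 0.4000] → [0.0622, 0.3526, -0.0724, 0.9848, -0.1736, 0.0000]
J3: z=[0.1488, 0.8441, -0.5150] o=[-0.1121, -0.6360, 0.6400] → [-0.6384, -0.0260, -0.2271, 0.1488, 0.8441, -0.5150]
J4: z=[-0.9415, -0.0383, -0.3349] o=[0.0572, -0.9354, 0.1982] → [0.0194, -0.1651, -0.0357, -0.9415, -0.0383, -0.3349]
V = J·q̇ = [0.8598, -0.0256, 0.0955, -0.3437, -0.1771, 0.9545]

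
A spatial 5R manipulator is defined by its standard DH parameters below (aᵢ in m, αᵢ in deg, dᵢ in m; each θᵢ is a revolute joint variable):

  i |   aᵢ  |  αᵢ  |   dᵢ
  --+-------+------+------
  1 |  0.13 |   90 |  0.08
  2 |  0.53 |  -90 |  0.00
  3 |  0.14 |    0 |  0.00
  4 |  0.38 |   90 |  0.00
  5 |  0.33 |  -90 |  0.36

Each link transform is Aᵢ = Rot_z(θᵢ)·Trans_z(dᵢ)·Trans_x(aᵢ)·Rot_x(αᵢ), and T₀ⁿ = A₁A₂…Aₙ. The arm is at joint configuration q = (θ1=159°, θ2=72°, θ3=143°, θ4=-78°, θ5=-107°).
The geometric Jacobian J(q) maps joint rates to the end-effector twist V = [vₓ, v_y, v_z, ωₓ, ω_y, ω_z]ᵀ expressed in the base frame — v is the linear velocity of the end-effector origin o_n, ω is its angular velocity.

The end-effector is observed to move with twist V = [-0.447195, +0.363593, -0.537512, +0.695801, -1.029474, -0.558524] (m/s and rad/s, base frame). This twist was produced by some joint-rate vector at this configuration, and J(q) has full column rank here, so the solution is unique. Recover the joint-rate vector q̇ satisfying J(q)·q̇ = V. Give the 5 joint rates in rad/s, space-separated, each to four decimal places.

o_n = [-0.7187, 0.0734, 0.8045]
J₁: ẑ×o_n = [-0.0734, -0.7187, 0.0000], ω = ẑ
J2: z=[0.3584, 0.9336, 0.0000] o=[-0.1214, 0.0466, 0.0800] → [0.6763, -0.2596, 0.5672, 0.3584, 0.9336, 0.0000]
J3: z=[0.8879, -0.3408, 0.3090] o=[-0.2743, 0.1053, 0.5841] → [-0.0653, -0.3330, -0.1798, 0.8879, -0.3408, 0.3090]
J4: z=[0.8879, -0.3408, 0.3090] o=[-0.2722, 0.0142, 0.4777] → [-0.1296, -0.4281, -0.0997, 0.8879, -0.3408, 0.3090]
J5: z=[-0.1100, 0.4949, 0.8619] o=[-0.4420, -0.2895, 0.6305] → [-0.2266, -0.2194, 0.0970, -0.1100, 0.4949, 0.8619]
q̇ = J⁺·V = [-0.7570, -0.6530, 0.6360, 0.3940, -0.1390]

-0.7570 -0.6530 0.6360 0.3940 -0.1390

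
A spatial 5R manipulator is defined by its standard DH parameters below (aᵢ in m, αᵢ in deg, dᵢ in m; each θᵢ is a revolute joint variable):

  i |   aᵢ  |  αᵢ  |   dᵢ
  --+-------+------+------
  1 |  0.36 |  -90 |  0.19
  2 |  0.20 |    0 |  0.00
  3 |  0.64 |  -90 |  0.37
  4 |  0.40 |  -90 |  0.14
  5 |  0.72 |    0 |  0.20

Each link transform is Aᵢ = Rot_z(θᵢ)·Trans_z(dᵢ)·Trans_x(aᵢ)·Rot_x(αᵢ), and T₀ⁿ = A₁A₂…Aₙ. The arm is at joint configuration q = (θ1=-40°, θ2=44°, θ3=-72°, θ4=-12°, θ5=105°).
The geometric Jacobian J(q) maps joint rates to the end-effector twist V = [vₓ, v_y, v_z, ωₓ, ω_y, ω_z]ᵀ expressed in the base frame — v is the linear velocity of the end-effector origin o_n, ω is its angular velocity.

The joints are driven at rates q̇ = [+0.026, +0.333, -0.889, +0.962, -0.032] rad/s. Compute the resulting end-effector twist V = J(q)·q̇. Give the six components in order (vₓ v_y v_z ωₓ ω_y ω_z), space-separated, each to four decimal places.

o_n = [0.9292, -0.4941, 0.9596]
J₁: ẑ×o_n = [0.4941, 0.9292, -0.0000], ω = ẑ
J2: z=[0.6428, 0.7660, 0.0000] o=[0.2758, -0.2314, 0.1900] → [0.5896, -0.4947, -0.6694, 0.6428, 0.7660, 0.0000]
J3: z=[0.6428, 0.7660, 0.0000] o=[0.3860, -0.3239, 0.0511] → [0.6960, -0.5840, -0.5255, 0.6428, 0.7660, 0.0000]
J4: z=[0.3596, -0.3018, -0.8829] o=[1.0567, -0.4037, 0.3515] → [-0.2633, -0.1061, -0.0710, 0.3596, -0.3018, -0.8829]
J5: z=[-0.4881, -0.8673, 0.0976] o=[1.4251, -0.6043, 0.4116] → [-0.4860, 0.2191, -0.4839, -0.4881, -0.8673, 0.0976]
V = J·q̇ = [-0.6473, 0.2695, 0.1915, 0.0042, -0.6885, -0.8265]

-0.6473 0.2695 0.1915 0.0042 -0.6885 -0.8265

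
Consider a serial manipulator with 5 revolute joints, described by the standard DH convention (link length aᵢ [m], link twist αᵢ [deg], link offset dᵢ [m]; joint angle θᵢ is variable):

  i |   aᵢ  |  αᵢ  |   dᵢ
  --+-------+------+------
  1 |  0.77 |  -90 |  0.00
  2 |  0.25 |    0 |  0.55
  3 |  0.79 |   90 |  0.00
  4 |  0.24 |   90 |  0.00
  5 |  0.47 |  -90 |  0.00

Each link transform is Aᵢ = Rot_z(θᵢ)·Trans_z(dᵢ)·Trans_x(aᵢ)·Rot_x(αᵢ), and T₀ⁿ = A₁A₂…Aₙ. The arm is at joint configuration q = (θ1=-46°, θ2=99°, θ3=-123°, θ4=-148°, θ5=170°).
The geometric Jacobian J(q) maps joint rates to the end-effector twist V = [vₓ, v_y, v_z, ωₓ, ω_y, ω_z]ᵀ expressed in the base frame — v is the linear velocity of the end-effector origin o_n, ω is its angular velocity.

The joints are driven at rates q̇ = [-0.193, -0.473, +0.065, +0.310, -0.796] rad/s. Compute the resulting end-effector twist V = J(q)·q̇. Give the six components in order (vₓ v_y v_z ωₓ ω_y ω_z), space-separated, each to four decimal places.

o_n = [1.5865, -0.6811, 0.2258]
J₁: ẑ×o_n = [0.6811, 1.5865, -0.0000], ω = ẑ
J2: z=[0.7193, 0.6947, 0.0000] o=[0.5349, -0.5539, 0.0000] → [0.1569, -0.1624, -0.8221, 0.7193, 0.6947, 0.0000]
J3: z=[0.7193, 0.6947, 0.0000] o=[0.9034, -0.1437, -0.2469] → [0.3284, -0.3401, -0.8612, 0.7193, 0.6947, 0.0000]
J4: z=[-0.2825, 0.2926, 0.9135] o=[1.4047, -0.6628, 0.0744] → [0.0610, 0.2089, -0.0480, -0.2825, 0.2926, 0.9135]
J5: z=[0.2737, 0.9373, -0.2155] o=[1.1840, -0.6174, -0.0084] → [0.2058, -0.1509, -0.3947, 0.2737, 0.9373, -0.2155]
V = J·q̇ = [-0.3292, -0.0666, 0.6321, -0.5990, -0.9388, 0.2618]

-0.3292 -0.0666 0.6321 -0.5990 -0.9388 0.2618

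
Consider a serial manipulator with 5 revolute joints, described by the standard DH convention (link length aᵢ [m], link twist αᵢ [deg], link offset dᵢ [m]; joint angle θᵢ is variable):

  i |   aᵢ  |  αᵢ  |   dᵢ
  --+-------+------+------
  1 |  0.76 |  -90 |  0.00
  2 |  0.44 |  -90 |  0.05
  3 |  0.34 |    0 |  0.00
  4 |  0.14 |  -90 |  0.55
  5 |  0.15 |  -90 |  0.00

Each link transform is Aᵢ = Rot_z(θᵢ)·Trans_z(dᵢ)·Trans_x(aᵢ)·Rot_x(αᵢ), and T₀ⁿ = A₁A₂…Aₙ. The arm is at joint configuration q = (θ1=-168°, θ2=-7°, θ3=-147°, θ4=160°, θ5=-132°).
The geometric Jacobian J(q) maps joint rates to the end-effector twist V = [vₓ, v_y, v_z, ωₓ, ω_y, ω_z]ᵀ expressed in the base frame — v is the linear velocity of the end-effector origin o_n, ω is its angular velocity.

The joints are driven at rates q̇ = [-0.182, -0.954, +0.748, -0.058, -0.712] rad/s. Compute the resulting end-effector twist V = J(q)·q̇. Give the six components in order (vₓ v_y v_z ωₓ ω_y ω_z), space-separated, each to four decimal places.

-0.6724 -0.1599 0.3377 -0.2919 0.2040 -0.8473

o_n = [-0.9630, -0.4360, -0.6330]
J₁: ẑ×o_n = [0.4360, -0.9630, 0.0000], ω = ẑ
J2: z=[0.2079, -0.9781, 0.0000] o=[-0.7434, -0.1580, 0.0000] → [0.6191, 0.1316, -0.2726, 0.2079, -0.9781, 0.0000]
J3: z=[-0.1192, -0.0253, -0.9925] o=[-1.1602, -0.2977, 0.0536] → [-0.1199, -0.2775, 0.0215, -0.1192, -0.0253, -0.9925]
J4: z=[-0.1192, -0.0253, -0.9925] o=[-0.8448, -0.4200, 0.0189] → [0.0006, 0.0396, -0.0011, -0.1192, -0.0253, -0.9925]
J5: z=[0.0158, 0.9995, -0.0274] o=[-1.0494, -0.4313, -0.5104] → [-0.1226, -0.0004, -0.0864, 0.0158, 0.9995, -0.0274]
V = J·q̇ = [-0.6724, -0.1599, 0.3377, -0.2919, 0.2040, -0.8473]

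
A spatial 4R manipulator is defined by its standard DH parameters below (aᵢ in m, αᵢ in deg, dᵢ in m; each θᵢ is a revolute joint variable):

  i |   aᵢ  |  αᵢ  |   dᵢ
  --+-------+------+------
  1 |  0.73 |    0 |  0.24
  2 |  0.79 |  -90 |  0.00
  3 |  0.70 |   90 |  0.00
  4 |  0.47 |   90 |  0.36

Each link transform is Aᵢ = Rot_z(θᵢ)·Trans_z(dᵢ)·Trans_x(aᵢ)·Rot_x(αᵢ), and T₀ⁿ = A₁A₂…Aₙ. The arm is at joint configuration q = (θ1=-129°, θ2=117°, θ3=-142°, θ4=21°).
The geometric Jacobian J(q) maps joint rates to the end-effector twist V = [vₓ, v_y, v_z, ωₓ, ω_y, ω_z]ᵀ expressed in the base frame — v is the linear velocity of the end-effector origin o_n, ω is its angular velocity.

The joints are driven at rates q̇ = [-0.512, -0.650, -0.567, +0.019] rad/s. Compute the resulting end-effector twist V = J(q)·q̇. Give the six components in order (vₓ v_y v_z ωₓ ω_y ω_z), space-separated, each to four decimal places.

-0.2468 0.6253 -0.6364 -0.1293 -0.5522 -1.1770

o_n = [-0.7462, -0.3342, 0.6574]
J₁: ẑ×o_n = [0.3342, -0.7462, 0.0000], ω = ẑ
J2: z=[0.0000, 0.0000, 1.0000] o=[-0.4594, -0.5673, 0.2400] → [-0.2332, -0.2868, 0.0000, 0.0000, 0.0000, 1.0000]
J3: z=[0.2079, 0.9781, 0.0000] o=[0.3133, -0.7316, 0.2400] → [0.4083, -0.0868, 1.1190, 0.2079, 0.9781, 0.0000]
J4: z=[-0.6022, 0.1280, -0.7880] o=[-0.2262, -0.6169, 0.6710] → [0.2211, 0.4016, -0.1037, -0.6022, 0.1280, -0.7880]
V = J·q̇ = [-0.2468, 0.6253, -0.6364, -0.1293, -0.5522, -1.1770]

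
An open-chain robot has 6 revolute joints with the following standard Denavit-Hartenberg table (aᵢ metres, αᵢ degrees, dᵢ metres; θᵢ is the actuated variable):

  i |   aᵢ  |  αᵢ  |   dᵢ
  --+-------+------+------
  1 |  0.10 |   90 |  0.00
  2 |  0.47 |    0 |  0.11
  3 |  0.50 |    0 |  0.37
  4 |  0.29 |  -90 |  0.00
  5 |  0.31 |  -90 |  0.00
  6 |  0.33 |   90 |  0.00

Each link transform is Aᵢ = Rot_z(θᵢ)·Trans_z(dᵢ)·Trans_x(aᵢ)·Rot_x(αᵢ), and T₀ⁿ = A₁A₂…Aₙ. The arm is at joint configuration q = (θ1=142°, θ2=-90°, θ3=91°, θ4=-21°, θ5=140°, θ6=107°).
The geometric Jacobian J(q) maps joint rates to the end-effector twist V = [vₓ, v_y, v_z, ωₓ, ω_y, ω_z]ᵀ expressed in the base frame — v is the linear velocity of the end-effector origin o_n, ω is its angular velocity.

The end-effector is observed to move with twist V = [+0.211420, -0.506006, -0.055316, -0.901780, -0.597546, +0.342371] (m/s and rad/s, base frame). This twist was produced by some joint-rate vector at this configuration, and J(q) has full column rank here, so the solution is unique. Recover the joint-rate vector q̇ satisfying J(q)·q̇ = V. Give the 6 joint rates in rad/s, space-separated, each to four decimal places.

o_n = [-0.2703, 0.6461, -0.8011]
J₁: ẑ×o_n = [-0.6461, -0.2703, 0.0000], ω = ẑ
J2: z=[0.6157, 0.7880, 0.0000] o=[-0.0788, 0.0616, 0.0000] → [-0.6312, 0.4932, 0.5108, 0.6157, 0.7880, 0.0000]
J3: z=[0.6157, 0.7880, 0.0000] o=[-0.0111, 0.1482, -0.4700] → [-0.2609, 0.2038, 0.5108, 0.6157, 0.7880, 0.0000]
J4: z=[0.6157, 0.7880, 0.0000] o=[-0.1772, 0.7476, -0.4613] → [-0.2678, 0.2092, 0.0109, 0.6157, 0.7880, 0.0000]
J5: z=[-0.2695, 0.2106, 0.9397] o=[-0.3920, 0.9154, -0.5605] → [0.2023, 0.0495, 0.0469, -0.2695, 0.2106, 0.9397]
J6: z=[0.9476, 0.2318, 0.2198] o=[-0.3388, 0.6210, -0.4792] → [-0.0801, 0.3200, 0.0080, 0.9476, 0.2318, 0.2198]
q̇ = J⁺·V = [0.3160, -0.4690, 0.3670, -0.5510, 0.1420, -0.4870]

0.3160 -0.4690 0.3670 -0.5510 0.1420 -0.4870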